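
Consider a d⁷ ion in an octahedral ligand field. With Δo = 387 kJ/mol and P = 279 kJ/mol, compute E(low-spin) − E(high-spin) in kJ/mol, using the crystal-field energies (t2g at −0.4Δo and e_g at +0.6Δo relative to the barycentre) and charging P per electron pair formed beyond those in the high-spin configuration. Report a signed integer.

High-spin: t2g^5 e_g^2, CFSE = -0.8Δo = -310 kJ/mol.
Low-spin: t2g^6 e_g^1, orbital CFSE = -1.8Δo = -697 kJ/mol; plus 1 excess pair × P = +279 kJ/mol; total -418 kJ/mol.
The difference is -418 − (-310) = -108 kJ/mol, so low-spin lies lower.

-108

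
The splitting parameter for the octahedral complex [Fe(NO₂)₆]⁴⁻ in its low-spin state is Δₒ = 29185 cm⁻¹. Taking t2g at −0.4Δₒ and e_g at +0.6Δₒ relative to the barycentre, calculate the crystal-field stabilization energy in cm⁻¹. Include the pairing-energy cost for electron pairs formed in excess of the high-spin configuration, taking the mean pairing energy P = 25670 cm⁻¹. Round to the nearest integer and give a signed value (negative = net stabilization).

-18704

Each NO₂⁻ contributes -1; 6 × (-1) = -6. With overall charge -4, Fe is in the +2 oxidation state.
Group 8 minus oxidation state +2 gives a d⁶ configuration for Fe²⁺.
Configuration: t2g^6 e_g^0.
CFSE(orbital) = 6×(-0.4Δₒ) + 0×(0.6Δₒ) = -2.4Δₒ; with Δₒ = 29185 cm⁻¹ that is -70044 cm⁻¹.
Pairing penalty: 3 pairs vs 1 in the high-spin reference → 2 extra × P = 51340 cm⁻¹.
Net CFSE = -70044 + 51340 = -18704 cm⁻¹.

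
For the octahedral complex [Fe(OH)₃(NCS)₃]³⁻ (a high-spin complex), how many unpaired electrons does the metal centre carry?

Ligand charges: 3×(-1) from OH⁻ and 3×(-1) from NCS⁻ sum to -6; with overall charge -3, Fe is +3.
Fe is in group 8, so Fe³⁺ is d⁵ (8 − 3 = 5).
Configuration: t₂g³ eg², giving 5 unpaired electrons.

5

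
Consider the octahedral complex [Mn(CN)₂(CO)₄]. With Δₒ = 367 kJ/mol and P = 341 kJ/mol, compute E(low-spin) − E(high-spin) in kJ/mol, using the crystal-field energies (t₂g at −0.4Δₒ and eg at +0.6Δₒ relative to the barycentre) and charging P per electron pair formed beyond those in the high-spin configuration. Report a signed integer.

Ligand charges: 2×(-1) from CN⁻ and 4×(+0) from CO sum to -2; with overall charge +0, Mn is +2.
Mn sits in group 7; removing 2 electrons leaves Mn²⁺ with 7 − 2 = 5 d electrons.
High-spin: t₂g³ eg², CFSE = 0.0Δₒ = 0 kJ/mol.
For low-spin the configuration is t₂g⁵ eg⁰: orbital energy -2.0 × 367 = -734 kJ/mol, and 2 additional pairs relative to high-spin add 682 kJ/mol, giving -52 kJ/mol.
Thus E(LS) − E(HS) = -52 kJ/mol.

-52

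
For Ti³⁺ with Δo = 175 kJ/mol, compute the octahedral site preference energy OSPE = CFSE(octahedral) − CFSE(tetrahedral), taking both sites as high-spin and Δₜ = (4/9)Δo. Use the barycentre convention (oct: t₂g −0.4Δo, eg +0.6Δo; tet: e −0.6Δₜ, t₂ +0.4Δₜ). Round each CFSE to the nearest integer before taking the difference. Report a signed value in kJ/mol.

Ti sits in group 4; removing 3 electrons leaves Ti³⁺ with 4 − 3 = 1 d electrons.
In an octahedral site d¹ (HS) is t2g^1 e_g^0, giving CFSE(oct) = -0.4Δo = -70 kJ/mol.
In a tetrahedral site the filling is e^1 t2^0: CFSE(tet) = -0.6Δₜ = -0.6 × (4/9)(175) = -47 kJ/mol.
OSPE = CFSE(oct) − CFSE(tet) = -70 − (-47) = -23 kJ/mol.

-23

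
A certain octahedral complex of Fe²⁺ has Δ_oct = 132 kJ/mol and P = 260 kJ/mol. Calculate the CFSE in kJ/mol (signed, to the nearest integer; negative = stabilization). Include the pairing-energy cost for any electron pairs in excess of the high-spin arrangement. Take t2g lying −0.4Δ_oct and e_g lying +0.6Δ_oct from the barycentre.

-53

Fe is in group 8, so Fe²⁺ is d⁶ (8 − 2 = 6).
Here Δ_oct < P (132 < 260), so the high-spin state is favoured.
Configuration: t2g^4 e_g^2.
Orbital CFSE = -0.4Δ_oct = -0.4 × 132 = -53 kJ/mol.
High-spin has no excess pairs, so no pairing correction applies.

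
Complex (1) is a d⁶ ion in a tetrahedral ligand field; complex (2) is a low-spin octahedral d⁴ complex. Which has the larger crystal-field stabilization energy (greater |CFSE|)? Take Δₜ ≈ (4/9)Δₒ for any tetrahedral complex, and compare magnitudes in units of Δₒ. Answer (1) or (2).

(1): Tetrahedral splitting is small, so the complex is high-spin; e³ t₂³, CFSE = -0.6Δₜ ≈ -0.27Δₒ.
(2): t2g^4 e_g^0, CFSE = -1.6Δₒ.
So (2) has the larger |CFSE|.

(2)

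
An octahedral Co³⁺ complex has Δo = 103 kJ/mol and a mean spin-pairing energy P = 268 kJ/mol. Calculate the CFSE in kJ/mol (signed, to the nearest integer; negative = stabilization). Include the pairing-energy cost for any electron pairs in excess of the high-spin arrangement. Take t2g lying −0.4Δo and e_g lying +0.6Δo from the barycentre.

Co is in group 9, so Co³⁺ is d⁶ (9 − 3 = 6).
Here Δo < P (103 < 268), so the high-spin state is favoured.
That gives t2g^4 e_g^2.
Orbital CFSE = -0.4Δo = -0.4 × 103 = -41 kJ/mol.
High-spin has no excess pairs, so no pairing correction applies.

-41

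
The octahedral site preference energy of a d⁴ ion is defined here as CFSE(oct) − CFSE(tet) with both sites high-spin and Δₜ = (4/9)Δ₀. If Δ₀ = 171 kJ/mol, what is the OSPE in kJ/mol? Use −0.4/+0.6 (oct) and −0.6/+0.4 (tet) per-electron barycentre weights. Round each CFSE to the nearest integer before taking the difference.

Octahedral high-spin t2g^3 e_g^1: CFSE = -0.6 × 171 = -103 kJ/mol.
Tetrahedral: e^2 t2^2, CFSE = 2(−0.6) + 2(+0.4) = -0.4Δₜ = -0.4 × (4/9) × 171 = -30 kJ/mol.
OSPE = CFSE(oct) − CFSE(tet) = -103 − (-30) = -73 kJ/mol.

-73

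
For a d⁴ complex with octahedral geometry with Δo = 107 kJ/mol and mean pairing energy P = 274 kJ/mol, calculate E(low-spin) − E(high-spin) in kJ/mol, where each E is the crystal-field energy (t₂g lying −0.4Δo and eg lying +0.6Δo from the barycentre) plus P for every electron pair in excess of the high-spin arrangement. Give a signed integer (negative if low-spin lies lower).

High-spin: t₂g³ eg¹, CFSE = -0.6Δo = -64 kJ/mol.
Low-spin: t₂g⁴ eg⁰, orbital CFSE = -1.6Δo = -171 kJ/mol; plus 1 excess pair × P = +274 kJ/mol; total 103 kJ/mol.
Thus E(LS) − E(HS) = 167 kJ/mol.

167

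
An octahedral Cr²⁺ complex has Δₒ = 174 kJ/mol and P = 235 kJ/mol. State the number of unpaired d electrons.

Cr sits in group 6; removing 2 electrons leaves Cr²⁺ with 6 − 2 = 4 d electrons.
Δₒ < P, so pairing is avoided: the ground state is high-spin.
Configuration: t₂g³ eg¹.
Unpaired electrons: 4.

4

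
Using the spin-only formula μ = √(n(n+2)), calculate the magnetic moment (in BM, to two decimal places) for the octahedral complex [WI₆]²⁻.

2.83 BM

Each I⁻ contributes -1; 6 × (-1) = -6. With overall charge -2, W is in the +4 oxidation state.
Group 6 minus oxidation state +4 gives a d² configuration for W⁴⁺.
For octahedral d² the high- and low-spin configurations coincide.
Configuration: t₂g² eg⁰ → 2 unpaired electrons.
μ(spin-only) = √[2(2+2)] = √8 ≈ 2.83 BM.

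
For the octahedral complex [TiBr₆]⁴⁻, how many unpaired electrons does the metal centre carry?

2

Each Br⁻ contributes -1; 6 × (-1) = -6. With overall charge -4, Ti is in the +2 oxidation state.
Group 4 minus oxidation state +2 gives a d² configuration for Ti²⁺.
Configuration: t₂g² eg⁰, giving 2 unpaired electrons.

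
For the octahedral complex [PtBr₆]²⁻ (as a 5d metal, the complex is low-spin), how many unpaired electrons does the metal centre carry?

0

Each Br⁻ contributes -1; 6 × (-1) = -6. With overall charge -2, Pt is in the +4 oxidation state.
Pt⁴⁺: group 10, so d-count = 10 − 4 = 6.
Configuration: t₂g⁶ eg⁰, giving 0 unpaired electrons.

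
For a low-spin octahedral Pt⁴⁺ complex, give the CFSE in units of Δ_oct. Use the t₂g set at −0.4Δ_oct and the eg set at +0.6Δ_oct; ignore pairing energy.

Group 10 minus oxidation state +4 gives a d⁶ configuration for Pt⁴⁺.
Configuration: t₂g⁶ eg⁰.
CFSE = 6(-0.4Δ_oct) + 0(0.6Δ_oct) = -2.4Δ_oct + 0.0Δ_oct = -2.4Δ_oct.

-2.4 Δ_oct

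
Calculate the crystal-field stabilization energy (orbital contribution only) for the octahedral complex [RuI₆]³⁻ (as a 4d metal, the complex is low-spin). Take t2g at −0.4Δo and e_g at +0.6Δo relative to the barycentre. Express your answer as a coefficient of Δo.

Each I⁻ contributes -1; 6 × (-1) = -6. With overall charge -3, Ru is in the +3 oxidation state.
Ru³⁺: group 8, so d-count = 8 − 3 = 5.
Configuration: t2g^5 e_g^0.
CFSE = 5(-0.4Δo) + 0(0.6Δo) = -2.0Δo + 0.0Δo = -2.0Δo.

-2.0 Δo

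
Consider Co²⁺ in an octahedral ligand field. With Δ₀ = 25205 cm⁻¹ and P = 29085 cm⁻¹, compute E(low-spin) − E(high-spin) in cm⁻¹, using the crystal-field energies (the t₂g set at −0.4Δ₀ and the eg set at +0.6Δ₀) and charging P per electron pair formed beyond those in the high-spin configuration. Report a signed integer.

Co is in group 9, so Co²⁺ is d⁷ (9 − 2 = 7).
High-spin: t₂g⁵ eg², CFSE = -0.8Δ₀ = -20164 cm⁻¹.
Low-spin t₂g⁶ eg¹ gives -1.8Δ₀ = -45369 cm⁻¹, but forming 1 extra pair costs 1P = 29085 cm⁻¹, so E(LS) = -45369 + 29085 = -16284 cm⁻¹.
The difference is -16284 − (-20164) = 3880 cm⁻¹, so high-spin lies lower.

3880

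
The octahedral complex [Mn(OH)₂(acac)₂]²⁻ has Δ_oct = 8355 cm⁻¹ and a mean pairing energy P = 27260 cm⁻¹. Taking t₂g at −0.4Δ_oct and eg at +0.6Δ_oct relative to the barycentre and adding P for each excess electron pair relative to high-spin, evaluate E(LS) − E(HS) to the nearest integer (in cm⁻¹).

Ligand charges: 2×(-1) from OH⁻ and 2×(-1) from acac⁻ sum to -4; with overall charge -2, Mn is +2.
Group 7 minus oxidation state +2 gives a d⁵ configuration for Mn²⁺.
High-spin d⁵ fills as t₂g³ eg² with CFSE 3(−0.4) + 2(+0.6) = 0.0Δ_oct = 0 cm⁻¹.
For low-spin the configuration is t₂g⁵ eg⁰: orbital energy -2.0 × 8355 = -16710 cm⁻¹, and 2 additional pairs relative to high-spin add 54520 cm⁻¹, giving 37810 cm⁻¹.
The difference is 37810 − (0) = 37810 cm⁻¹, so high-spin lies lower.

37810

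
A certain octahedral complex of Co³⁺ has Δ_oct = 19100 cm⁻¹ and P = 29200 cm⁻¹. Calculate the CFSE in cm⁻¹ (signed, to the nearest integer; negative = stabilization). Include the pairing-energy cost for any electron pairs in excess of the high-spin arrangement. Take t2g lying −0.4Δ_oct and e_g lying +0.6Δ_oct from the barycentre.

Co³⁺: group 9, so d-count = 9 − 3 = 6.
With Δ_oct < P the complex is high-spin.
That gives t2g^4 e_g^2.
Orbital CFSE = -0.4Δ_oct = -0.4 × 19100 = -7640 cm⁻¹.
High-spin has no excess pairs, so no pairing correction applies.

-7640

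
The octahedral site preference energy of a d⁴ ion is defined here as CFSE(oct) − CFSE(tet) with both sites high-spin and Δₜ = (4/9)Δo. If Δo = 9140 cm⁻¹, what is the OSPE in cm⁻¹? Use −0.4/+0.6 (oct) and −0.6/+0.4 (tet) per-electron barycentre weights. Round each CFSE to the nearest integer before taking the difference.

Octahedral (high-spin): t2g^3 e_g^1, CFSE = 3(−0.4) + 1(+0.6) = -0.6Δo = -0.6 × 9140 = -5484 cm⁻¹.
Tetrahedral e^2 t2^2 gives -0.4Δₜ = -0.4 × (4/9) × 9140 = -1625 cm⁻¹.
Subtracting, OSPE = -5484 − (-1625) = -3859 cm⁻¹.

-3859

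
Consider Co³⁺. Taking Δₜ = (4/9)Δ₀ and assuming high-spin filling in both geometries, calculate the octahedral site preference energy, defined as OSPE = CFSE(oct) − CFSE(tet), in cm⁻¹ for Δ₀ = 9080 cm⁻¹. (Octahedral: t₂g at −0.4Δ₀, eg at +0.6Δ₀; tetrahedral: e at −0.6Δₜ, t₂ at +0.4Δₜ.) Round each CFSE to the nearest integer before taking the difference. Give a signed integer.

Co is in group 9, so Co³⁺ is d⁶ (9 − 3 = 6).
In an octahedral site d⁶ (HS) is t₂g⁴ eg², giving CFSE(oct) = -0.4Δ₀ = -3632 cm⁻¹.
In a tetrahedral site the filling is e³ t₂³: CFSE(tet) = -0.6Δₜ = -0.6 × (4/9)(9080) = -2421 cm⁻¹.
OSPE = -3632 − (-2421) = -1211 cm⁻¹.

-1211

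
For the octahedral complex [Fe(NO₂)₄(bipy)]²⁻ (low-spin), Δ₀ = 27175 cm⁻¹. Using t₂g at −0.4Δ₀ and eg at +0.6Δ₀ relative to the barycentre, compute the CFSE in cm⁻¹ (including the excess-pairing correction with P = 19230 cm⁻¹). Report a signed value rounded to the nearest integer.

Ligand charges: 4×(-1) from NO₂⁻ and 1×(+0) from bipy sum to -4; with overall charge -2, Fe is +2.
Fe²⁺: group 8, so d-count = 8 − 2 = 6.
Electron filling gives t₂g⁶ eg⁰.
The orbital stabilization is -2.4Δ₀ = -2.4 × 27175 = -65220 cm⁻¹.
High-spin d⁶ would be t₂g⁴ eg² with 1 pair; low-spin has 3, so 2 excess pairs cost +2P = +38460 cm⁻¹.
Overall CFSE = -65220 + 38460 = -26760 cm⁻¹.

-26760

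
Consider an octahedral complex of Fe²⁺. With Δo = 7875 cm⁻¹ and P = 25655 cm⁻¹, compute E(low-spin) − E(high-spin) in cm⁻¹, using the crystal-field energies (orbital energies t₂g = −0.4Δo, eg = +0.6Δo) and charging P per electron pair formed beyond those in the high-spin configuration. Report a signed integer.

35560

Fe is in group 8, so Fe²⁺ is d⁶ (8 − 2 = 6).
High-spin d⁶ fills as t₂g⁴ eg² with CFSE 4(−0.4) + 2(+0.6) = -0.4Δo = -3150 cm⁻¹.
Low-spin: t₂g⁶ eg⁰, orbital CFSE = -2.4Δo = -18900 cm⁻¹; plus 2 excess pairs × P = +51310 cm⁻¹; total 32410 cm⁻¹.
E(LS) − E(HS) = 32410 − (-3150) = 35560 cm⁻¹.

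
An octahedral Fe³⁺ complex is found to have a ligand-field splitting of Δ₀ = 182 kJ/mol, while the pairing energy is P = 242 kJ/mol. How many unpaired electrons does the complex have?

Fe³⁺: group 8, so d-count = 8 − 3 = 5.
Δ₀ < P, so pairing is avoided: the ground state is high-spin.
Filling d⁵ accordingly: t2g^3 e_g^2.
Unpaired electrons: 5.

5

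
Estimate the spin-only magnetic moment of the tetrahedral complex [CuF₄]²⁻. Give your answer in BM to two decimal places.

Each F⁻ contributes -1; 4 × (-1) = -4. With overall charge -2, Cu is in the +2 oxidation state.
Cu is in group 11, so Cu²⁺ is d⁹ (11 − 2 = 9).
Tetrahedral splitting is small, so the complex is high-spin.
Configuration: e⁴ t₂⁵ → 1 unpaired electron.
μ(spin-only) = √[1(1+2)] = √3 ≈ 1.73 BM.

1.73 BM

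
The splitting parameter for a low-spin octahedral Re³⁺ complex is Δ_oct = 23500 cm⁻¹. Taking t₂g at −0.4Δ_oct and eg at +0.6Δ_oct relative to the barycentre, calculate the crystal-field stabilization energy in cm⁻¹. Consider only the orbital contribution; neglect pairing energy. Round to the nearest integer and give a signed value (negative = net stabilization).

-37600

Re is in group 7, so Re³⁺ is d⁴ (7 − 3 = 4).
Electron filling gives t₂g⁴ eg⁰.
CFSE(orbital) = 4×(-0.4Δ_oct) + 0×(0.6Δ_oct) = -1.6Δ_oct; with Δ_oct = 23500 cm⁻¹ that is -37600 cm⁻¹.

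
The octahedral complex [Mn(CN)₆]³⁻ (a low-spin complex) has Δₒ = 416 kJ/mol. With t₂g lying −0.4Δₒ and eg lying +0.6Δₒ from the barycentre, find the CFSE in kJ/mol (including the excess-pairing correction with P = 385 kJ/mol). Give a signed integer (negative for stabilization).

-281

Each CN⁻ contributes -1; 6 × (-1) = -6. With overall charge -3, Mn is in the +3 oxidation state.
Group 7 minus oxidation state +3 gives a d⁴ configuration for Mn³⁺.
Configuration: t₂g⁴ eg⁰.
The orbital stabilization is -1.6Δₒ = -1.6 × 416 = -666 kJ/mol.
High-spin d⁴ would be t₂g³ eg¹ with 0 pairs; low-spin has 1, so 1 excess pair costs +1P = +385 kJ/mol.
Net CFSE = -666 + 385 = -281 kJ/mol.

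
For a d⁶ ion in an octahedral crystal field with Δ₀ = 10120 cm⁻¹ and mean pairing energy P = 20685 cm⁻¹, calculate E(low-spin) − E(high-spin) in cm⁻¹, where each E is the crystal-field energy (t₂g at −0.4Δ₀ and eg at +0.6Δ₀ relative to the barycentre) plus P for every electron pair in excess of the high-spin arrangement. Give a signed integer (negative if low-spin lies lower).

21130

High-spin: t₂g⁴ eg², CFSE = -0.4Δ₀ = -4048 cm⁻¹.
Low-spin: t₂g⁶ eg⁰, orbital CFSE = -2.4Δ₀ = -24288 cm⁻¹; plus 2 excess pairs × P = +41370 cm⁻¹; total 17082 cm⁻¹.
Thus E(LS) − E(HS) = 21130 cm⁻¹.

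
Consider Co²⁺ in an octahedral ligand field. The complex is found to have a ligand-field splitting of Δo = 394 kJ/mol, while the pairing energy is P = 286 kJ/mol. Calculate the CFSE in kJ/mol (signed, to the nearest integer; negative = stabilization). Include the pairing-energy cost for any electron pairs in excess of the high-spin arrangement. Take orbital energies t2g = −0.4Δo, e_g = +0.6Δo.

Group 9 minus oxidation state +2 gives a d⁷ configuration for Co²⁺.
With Δo > P the complex is low-spin.
That gives t2g^6 e_g^1.
Orbital CFSE = -1.8Δo = -1.8 × 394 = -709 kJ/mol.
Excess pairs vs high-spin: 3 − 2 = 1; pairing cost = +286 kJ/mol.
Net CFSE = -709 + 286 = -423 kJ/mol.

-423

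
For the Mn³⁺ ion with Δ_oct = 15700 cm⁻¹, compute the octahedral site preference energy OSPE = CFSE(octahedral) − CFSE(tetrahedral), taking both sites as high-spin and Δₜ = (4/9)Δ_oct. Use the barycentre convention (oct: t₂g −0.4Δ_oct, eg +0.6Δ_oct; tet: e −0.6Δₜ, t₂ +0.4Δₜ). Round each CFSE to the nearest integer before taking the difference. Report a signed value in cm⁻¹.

-6629

Mn sits in group 7; removing 3 electrons leaves Mn³⁺ with 7 − 3 = 4 d electrons.
Octahedral high-spin t₂g³ eg¹: CFSE = -0.6 × 15700 = -9420 cm⁻¹.
In a tetrahedral site the filling is e² t₂²: CFSE(tet) = -0.4Δₜ = -0.4 × (4/9)(15700) = -2791 cm⁻¹.
Subtracting, OSPE = -9420 − (-2791) = -6629 cm⁻¹.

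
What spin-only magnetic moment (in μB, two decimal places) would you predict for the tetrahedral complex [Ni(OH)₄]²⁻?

Each OH⁻ contributes -1; 4 × (-1) = -4. With overall charge -2, Ni is in the +2 oxidation state.
Ni is in group 10, so Ni²⁺ is d⁸ (10 − 2 = 8).
Tetrahedral fields are weak (Δₜ ≈ 4/9 Δₒ), so electrons fill high-spin.
Configuration: e⁴ t₂⁴ → 2 unpaired electrons.
μ(spin-only) = √[2(2+2)] = √8 ≈ 2.83 μB.

2.83 μB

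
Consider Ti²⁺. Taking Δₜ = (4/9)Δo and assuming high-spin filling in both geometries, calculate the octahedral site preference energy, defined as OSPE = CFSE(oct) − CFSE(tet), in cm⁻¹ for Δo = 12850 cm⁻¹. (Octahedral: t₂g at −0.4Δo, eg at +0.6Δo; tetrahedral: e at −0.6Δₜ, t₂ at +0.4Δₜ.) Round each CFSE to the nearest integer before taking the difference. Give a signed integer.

Ti²⁺: group 4, so d-count = 4 − 2 = 2.
In an octahedral site d² (HS) is t₂g² eg⁰, giving CFSE(oct) = -0.8Δo = -10280 cm⁻¹.
In a tetrahedral site the filling is e² t₂⁰: CFSE(tet) = -1.2Δₜ = -1.2 × (4/9)(12850) = -6853 cm⁻¹.
Subtracting, OSPE = -10280 − (-6853) = -3427 cm⁻¹.

-3427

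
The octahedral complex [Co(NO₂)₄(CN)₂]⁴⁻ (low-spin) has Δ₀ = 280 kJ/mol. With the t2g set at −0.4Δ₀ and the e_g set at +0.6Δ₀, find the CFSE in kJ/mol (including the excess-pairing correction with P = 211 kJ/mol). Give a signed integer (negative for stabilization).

Ligand charges: 4×(-1) from NO₂⁻ and 2×(-1) from CN⁻ sum to -6; with overall charge -4, Co is +2.
Co is in group 9, so Co²⁺ is d⁷ (9 − 2 = 7).
Electron filling gives t2g^6 e_g^1.
Orbital CFSE = 6(-0.4) + 1(0.6) = -1.8Δ₀ = -1.8 × 280 = -504 kJ/mol.
High-spin d⁷ would be t2g^5 e_g^2 with 2 pairs; low-spin has 3, so 1 excess pair costs +1P = +211 kJ/mol.
Overall CFSE = -504 + 211 = -293 kJ/mol.

-293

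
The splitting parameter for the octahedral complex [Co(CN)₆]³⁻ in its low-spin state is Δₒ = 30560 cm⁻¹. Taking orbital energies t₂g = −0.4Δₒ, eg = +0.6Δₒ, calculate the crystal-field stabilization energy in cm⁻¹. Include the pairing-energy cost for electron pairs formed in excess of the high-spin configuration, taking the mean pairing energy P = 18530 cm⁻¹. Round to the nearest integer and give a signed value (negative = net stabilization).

Each CN⁻ contributes -1; 6 × (-1) = -6. With overall charge -3, Co is in the +3 oxidation state.
Co is in group 9, so Co³⁺ is d⁶ (9 − 3 = 6).
Configuration: t₂g⁶ eg⁰.
Orbital CFSE = 6(-0.4) + 0(0.6) = -2.4Δₒ = -2.4 × 30560 = -73344 cm⁻¹.
Pairing penalty: 3 pairs vs 1 in the high-spin reference → 2 extra × P = 37060 cm⁻¹.
Combining: -73344 + 37060 = -36284 cm⁻¹.

-36284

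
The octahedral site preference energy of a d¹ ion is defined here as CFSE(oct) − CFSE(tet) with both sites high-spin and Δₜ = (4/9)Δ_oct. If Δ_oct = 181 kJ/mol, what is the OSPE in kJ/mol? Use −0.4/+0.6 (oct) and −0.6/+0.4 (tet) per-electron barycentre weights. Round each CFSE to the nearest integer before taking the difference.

-24

Octahedral high-spin t₂g¹ eg⁰: CFSE = -0.4 × 181 = -72 kJ/mol.
In a tetrahedral site the filling is e¹ t₂⁰: CFSE(tet) = -0.6Δₜ = -0.6 × (4/9)(181) = -48 kJ/mol.
OSPE = CFSE(oct) − CFSE(tet) = -72 − (-48) = -24 kJ/mol.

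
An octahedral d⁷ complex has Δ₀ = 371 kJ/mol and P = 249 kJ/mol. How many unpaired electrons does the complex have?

1

Δ₀ > P, so pairing is preferred: the ground state is low-spin.
Configuration: t2g^6 e_g^1.
Unpaired electrons: 1.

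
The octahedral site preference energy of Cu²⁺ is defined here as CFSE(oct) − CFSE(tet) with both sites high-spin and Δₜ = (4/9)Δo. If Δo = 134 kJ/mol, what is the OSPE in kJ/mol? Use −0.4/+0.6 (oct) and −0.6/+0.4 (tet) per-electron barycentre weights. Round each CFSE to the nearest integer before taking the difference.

-56

Group 11 minus oxidation state +2 gives a d⁹ configuration for Cu²⁺.
Octahedral (high-spin): t₂g⁶ eg³, CFSE = 6(−0.4) + 3(+0.6) = -0.6Δo = -0.6 × 134 = -80 kJ/mol.
In a tetrahedral site the filling is e⁴ t₂⁵: CFSE(tet) = -0.4Δₜ = -0.4 × (4/9)(134) = -24 kJ/mol.
OSPE = -80 − (-24) = -56 kJ/mol.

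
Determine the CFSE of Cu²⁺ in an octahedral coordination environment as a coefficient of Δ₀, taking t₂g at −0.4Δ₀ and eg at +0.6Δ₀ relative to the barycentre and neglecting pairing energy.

-0.6 Δ₀

Cu²⁺: group 11, so d-count = 11 − 2 = 9.
For octahedral d⁹ the high- and low-spin configurations coincide.
Configuration: t₂g⁶ eg³.
CFSE = 6(-0.4Δ₀) + 3(0.6Δ₀) = -2.4Δ₀ + 1.8Δ₀ = -0.6Δ₀.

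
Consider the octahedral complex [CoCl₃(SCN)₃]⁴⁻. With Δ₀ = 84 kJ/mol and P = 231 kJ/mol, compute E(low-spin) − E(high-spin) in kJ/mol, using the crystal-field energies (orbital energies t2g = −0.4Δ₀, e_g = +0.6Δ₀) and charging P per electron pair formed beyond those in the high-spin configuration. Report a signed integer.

147

Ligand charges: 3×(-1) from Cl⁻ and 3×(-1) from SCN⁻ sum to -6; with overall charge -4, Co is +2.
Co is in group 9, so Co²⁺ is d⁷ (9 − 2 = 7).
In the high-spin limit (t2g^5 e_g^2) the orbital term is -0.8Δ₀ = -67 kJ/mol, with no excess pairing.
Low-spin: t2g^6 e_g^1, orbital CFSE = -1.8Δ₀ = -151 kJ/mol; plus 1 excess pair × P = +231 kJ/mol; total 80 kJ/mol.
The difference is 80 − (-67) = 147 kJ/mol, so high-spin lies lower.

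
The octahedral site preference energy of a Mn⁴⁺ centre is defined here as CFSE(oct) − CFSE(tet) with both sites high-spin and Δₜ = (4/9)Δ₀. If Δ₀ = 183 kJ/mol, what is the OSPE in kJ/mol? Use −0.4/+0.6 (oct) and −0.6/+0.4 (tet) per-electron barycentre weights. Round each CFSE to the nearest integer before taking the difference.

Group 7 minus oxidation state +4 gives a d³ configuration for Mn⁴⁺.
Octahedral high-spin t₂g³ eg⁰: CFSE = -1.2 × 183 = -220 kJ/mol.
In a tetrahedral site the filling is e² t₂¹: CFSE(tet) = -0.8Δₜ = -0.8 × (4/9)(183) = -65 kJ/mol.
OSPE = CFSE(oct) − CFSE(tet) = -220 − (-65) = -155 kJ/mol.

-155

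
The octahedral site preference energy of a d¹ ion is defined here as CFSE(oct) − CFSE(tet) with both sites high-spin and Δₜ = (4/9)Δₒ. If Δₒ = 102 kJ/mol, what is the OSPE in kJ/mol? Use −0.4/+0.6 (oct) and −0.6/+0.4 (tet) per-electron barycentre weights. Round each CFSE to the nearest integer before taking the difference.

Octahedral high-spin t₂g¹ eg⁰: CFSE = -0.4 × 102 = -41 kJ/mol.
In a tetrahedral site the filling is e¹ t₂⁰: CFSE(tet) = -0.6Δₜ = -0.6 × (4/9)(102) = -27 kJ/mol.
OSPE = CFSE(oct) − CFSE(tet) = -41 − (-27) = -14 kJ/mol.

-14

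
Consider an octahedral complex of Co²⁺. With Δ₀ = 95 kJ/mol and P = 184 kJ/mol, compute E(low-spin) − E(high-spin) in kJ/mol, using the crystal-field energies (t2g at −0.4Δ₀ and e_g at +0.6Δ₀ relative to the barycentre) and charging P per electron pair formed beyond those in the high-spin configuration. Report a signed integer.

Group 9 minus oxidation state +2 gives a d⁷ configuration for Co²⁺.
In the high-spin limit (t2g^5 e_g^2) the orbital term is -0.8Δ₀ = -76 kJ/mol, with no excess pairing.
Low-spin t2g^6 e_g^1 gives -1.8Δ₀ = -171 kJ/mol, but forming 1 extra pair costs 1P = 184 kJ/mol, so E(LS) = -171 + 184 = 13 kJ/mol.
E(LS) − E(HS) = 13 − (-76) = 89 kJ/mol.

89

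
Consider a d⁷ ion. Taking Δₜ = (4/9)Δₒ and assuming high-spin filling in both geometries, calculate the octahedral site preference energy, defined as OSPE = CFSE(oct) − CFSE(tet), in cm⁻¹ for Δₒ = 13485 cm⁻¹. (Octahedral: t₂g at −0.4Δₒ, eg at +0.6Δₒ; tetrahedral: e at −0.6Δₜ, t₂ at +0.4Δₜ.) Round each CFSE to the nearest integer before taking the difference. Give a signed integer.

-3596

Octahedral high-spin t₂g⁵ eg²: CFSE = -0.8 × 13485 = -10788 cm⁻¹.
Tetrahedral e⁴ t₂³ gives -1.2Δₜ = -1.2 × (4/9) × 13485 = -7192 cm⁻¹.
Subtracting, OSPE = -10788 − (-7192) = -3596 cm⁻¹.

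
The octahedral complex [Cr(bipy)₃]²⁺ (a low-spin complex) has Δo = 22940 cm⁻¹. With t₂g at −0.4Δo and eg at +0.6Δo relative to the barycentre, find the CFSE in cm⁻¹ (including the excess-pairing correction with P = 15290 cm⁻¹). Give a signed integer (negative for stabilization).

bipy is neutral, so the +2 overall charge sits on Cr: oxidation state +2.
Group 6 minus oxidation state +2 gives a d⁴ configuration for Cr²⁺.
Electron filling gives t₂g⁴ eg⁰.
The orbital stabilization is -1.6Δo = -1.6 × 22940 = -36704 cm⁻¹.
Relative to high-spin t₂g³ eg¹ (0 paired), the low-spin configuration has 1 additional pair, contributing +1 × 15290 = +15290 cm⁻¹.
Combining: -36704 + 15290 = -21414 cm⁻¹.

-21414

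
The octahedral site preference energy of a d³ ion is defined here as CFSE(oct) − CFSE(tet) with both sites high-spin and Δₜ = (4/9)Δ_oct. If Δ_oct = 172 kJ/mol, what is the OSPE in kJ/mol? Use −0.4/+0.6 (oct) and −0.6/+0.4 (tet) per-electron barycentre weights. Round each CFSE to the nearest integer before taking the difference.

Octahedral high-spin t2g^3 e_g^0: CFSE = -1.2 × 172 = -206 kJ/mol.
In a tetrahedral site the filling is e^2 t2^1: CFSE(tet) = -0.8Δₜ = -0.8 × (4/9)(172) = -61 kJ/mol.
Subtracting, OSPE = -206 − (-61) = -145 kJ/mol.

-145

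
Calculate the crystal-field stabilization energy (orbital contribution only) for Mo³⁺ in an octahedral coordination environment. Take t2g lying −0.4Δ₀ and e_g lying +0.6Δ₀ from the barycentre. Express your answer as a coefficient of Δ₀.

-1.2 Δ₀

Group 6 minus oxidation state +3 gives a d³ configuration for Mo³⁺.
For octahedral d³ the high- and low-spin configurations coincide.
Configuration: t2g^3 e_g^0.
CFSE = 3(-0.4Δ₀) + 0(0.6Δ₀) = -1.2Δ₀ + 0.0Δ₀ = -1.2Δ₀.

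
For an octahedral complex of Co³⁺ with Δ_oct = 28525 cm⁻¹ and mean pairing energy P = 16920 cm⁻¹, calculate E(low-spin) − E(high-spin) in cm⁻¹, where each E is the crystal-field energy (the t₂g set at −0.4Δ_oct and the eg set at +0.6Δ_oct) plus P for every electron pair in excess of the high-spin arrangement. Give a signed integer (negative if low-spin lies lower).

-23210

Group 9 minus oxidation state +3 gives a d⁶ configuration for Co³⁺.
High-spin d⁶ fills as t₂g⁴ eg² with CFSE 4(−0.4) + 2(+0.6) = -0.4Δ_oct = -11410 cm⁻¹.
Low-spin t₂g⁶ eg⁰ gives -2.4Δ_oct = -68460 cm⁻¹, but forming 2 extra pairs costs 2P = 33840 cm⁻¹, so E(LS) = -68460 + 33840 = -34620 cm⁻¹.
Thus E(LS) − E(HS) = -23210 cm⁻¹.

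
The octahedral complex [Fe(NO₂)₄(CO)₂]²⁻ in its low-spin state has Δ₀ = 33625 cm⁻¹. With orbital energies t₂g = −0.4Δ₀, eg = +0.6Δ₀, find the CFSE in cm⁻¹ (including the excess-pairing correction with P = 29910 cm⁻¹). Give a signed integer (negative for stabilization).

-20880

Ligand charges: 4×(-1) from NO₂⁻ and 2×(+0) from CO sum to -4; with overall charge -2, Fe is +2.
Group 8 minus oxidation state +2 gives a d⁶ configuration for Fe²⁺.
The d⁶ electrons fill as t₂g⁶ eg⁰.
The orbital stabilization is -2.4Δ₀ = -2.4 × 33625 = -80700 cm⁻¹.
Relative to high-spin t₂g⁴ eg² (1 paired), the low-spin configuration has 2 additional pairs, contributing +2 × 29910 = +59820 cm⁻¹.
Combining: -80700 + 59820 = -20880 cm⁻¹.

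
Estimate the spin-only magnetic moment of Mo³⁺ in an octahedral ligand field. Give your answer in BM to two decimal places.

Group 6 minus oxidation state +3 gives a d³ configuration for Mo³⁺.
Configuration: t₂g³ eg⁰ → 3 unpaired electrons.
μ(spin-only) = √[3(3+2)] = √15 ≈ 3.87 BM.

3.87 BM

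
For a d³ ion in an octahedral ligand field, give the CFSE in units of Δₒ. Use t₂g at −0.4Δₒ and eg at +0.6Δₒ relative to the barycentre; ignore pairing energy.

-1.2 Δₒ

Configuration: t₂g³ eg⁰.
CFSE = 3(-0.4Δₒ) + 0(0.6Δₒ) = -1.2Δₒ + 0.0Δₒ = -1.2Δₒ.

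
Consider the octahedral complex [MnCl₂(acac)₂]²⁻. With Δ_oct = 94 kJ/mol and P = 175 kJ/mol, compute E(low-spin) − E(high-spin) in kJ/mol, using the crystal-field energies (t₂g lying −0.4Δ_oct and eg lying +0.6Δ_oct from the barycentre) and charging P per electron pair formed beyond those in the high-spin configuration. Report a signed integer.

162

Ligand charges: 2×(-1) from Cl⁻ and 2×(-1) from acac⁻ sum to -4; with overall charge -2, Mn is +2.
Mn is in group 7, so Mn²⁺ is d⁵ (7 − 2 = 5).
High-spin d⁵ fills as t₂g³ eg² with CFSE 3(−0.4) + 2(+0.6) = 0.0Δ_oct = 0 kJ/mol.
Low-spin: t₂g⁵ eg⁰, orbital CFSE = -2.0Δ_oct = -188 kJ/mol; plus 2 excess pairs × P = +350 kJ/mol; total 162 kJ/mol.
Thus E(LS) − E(HS) = 162 kJ/mol.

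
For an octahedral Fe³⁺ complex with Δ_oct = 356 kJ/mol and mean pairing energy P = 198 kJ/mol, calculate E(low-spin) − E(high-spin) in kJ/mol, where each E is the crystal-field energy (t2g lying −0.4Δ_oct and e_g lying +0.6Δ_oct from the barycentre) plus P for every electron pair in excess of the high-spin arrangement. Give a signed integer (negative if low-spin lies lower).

Fe is in group 8, so Fe³⁺ is d⁵ (8 − 3 = 5).
High-spin d⁵ fills as t2g^3 e_g^2 with CFSE 3(−0.4) + 2(+0.6) = 0.0Δ_oct = 0 kJ/mol.
Low-spin: t2g^5 e_g^0, orbital CFSE = -2.0Δ_oct = -712 kJ/mol; plus 2 excess pairs × P = +396 kJ/mol; total -316 kJ/mol.
E(LS) − E(HS) = -316 − (0) = -316 kJ/mol.

-316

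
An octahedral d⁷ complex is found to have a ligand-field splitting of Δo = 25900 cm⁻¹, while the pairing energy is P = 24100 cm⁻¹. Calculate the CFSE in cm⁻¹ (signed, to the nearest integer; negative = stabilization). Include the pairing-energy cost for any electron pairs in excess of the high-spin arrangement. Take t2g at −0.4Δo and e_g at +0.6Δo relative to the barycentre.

Here Δo > P (25900 > 24100), so the low-spin state is favoured.
Filling d⁷ accordingly: t2g^6 e_g^1.
Orbital CFSE = -1.8Δo = -1.8 × 25900 = -46620 cm⁻¹.
Excess pairs vs high-spin: 3 − 2 = 1; pairing cost = +24100 cm⁻¹.
Net CFSE = -46620 + 24100 = -22520 cm⁻¹.

-22520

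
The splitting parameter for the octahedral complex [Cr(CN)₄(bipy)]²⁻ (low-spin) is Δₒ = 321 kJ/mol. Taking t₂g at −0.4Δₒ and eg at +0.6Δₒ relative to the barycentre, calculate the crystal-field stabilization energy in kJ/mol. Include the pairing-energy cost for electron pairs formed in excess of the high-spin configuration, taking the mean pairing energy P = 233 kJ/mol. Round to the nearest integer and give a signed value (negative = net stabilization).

-281

Ligand charges: 4×(-1) from CN⁻ and 1×(+0) from bipy sum to -4; with overall charge -2, Cr is +2.
Cr is in group 6, so Cr²⁺ is d⁴ (6 − 2 = 4).
Configuration: t₂g⁴ eg⁰.
Orbital CFSE = 4(-0.4) + 0(0.6) = -1.6Δₒ = -1.6 × 321 = -514 kJ/mol.
Pairing penalty: 1 pair vs 0 in the high-spin reference → 1 extra × P = 233 kJ/mol.
Overall CFSE = -514 + 233 = -281 kJ/mol.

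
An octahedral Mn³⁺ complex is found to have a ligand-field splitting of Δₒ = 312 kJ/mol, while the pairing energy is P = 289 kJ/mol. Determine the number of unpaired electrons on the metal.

2

Mn sits in group 7; removing 3 electrons leaves Mn³⁺ with 7 − 3 = 4 d electrons.
Δₒ > P, so pairing is preferred: the ground state is low-spin.
Configuration: t2g^4 e_g^0.
Unpaired electrons: 2.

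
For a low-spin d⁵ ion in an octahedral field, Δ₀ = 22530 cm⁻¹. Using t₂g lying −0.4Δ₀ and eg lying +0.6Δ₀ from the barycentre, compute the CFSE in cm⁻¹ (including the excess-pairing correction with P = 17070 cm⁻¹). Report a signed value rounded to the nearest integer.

-10920

The d⁵ electrons fill as t₂g⁵ eg⁰.
Orbital CFSE = 5(-0.4) + 0(0.6) = -2.0Δ₀ = -2.0 × 22530 = -45060 cm⁻¹.
High-spin d⁵ would be t₂g³ eg² with 0 pairs; low-spin has 2, so 2 excess pairs cost +2P = +34140 cm⁻¹.
Combining: -45060 + 34140 = -10920 cm⁻¹.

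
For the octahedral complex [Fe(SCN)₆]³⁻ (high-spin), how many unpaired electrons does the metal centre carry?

Each SCN⁻ contributes -1; 6 × (-1) = -6. With overall charge -3, Fe is in the +3 oxidation state.
Fe is in group 8, so Fe³⁺ is d⁵ (8 − 3 = 5).
Configuration: t₂g³ eg², giving 5 unpaired electrons.

5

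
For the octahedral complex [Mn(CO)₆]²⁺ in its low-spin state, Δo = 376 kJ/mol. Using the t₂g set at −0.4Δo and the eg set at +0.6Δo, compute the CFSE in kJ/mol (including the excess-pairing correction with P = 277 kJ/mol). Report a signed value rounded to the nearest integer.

CO is neutral, so the +2 overall charge sits on Mn: oxidation state +2.
Mn is in group 7, so Mn²⁺ is d⁵ (7 − 2 = 5).
The d⁵ electrons fill as t₂g⁵ eg⁰.
Orbital CFSE = 5(-0.4) + 0(0.6) = -2.0Δo = -2.0 × 376 = -752 kJ/mol.
High-spin d⁵ would be t₂g³ eg² with 0 pairs; low-spin has 2, so 2 excess pairs cost +2P = +554 kJ/mol.
Overall CFSE = -752 + 554 = -198 kJ/mol.

-198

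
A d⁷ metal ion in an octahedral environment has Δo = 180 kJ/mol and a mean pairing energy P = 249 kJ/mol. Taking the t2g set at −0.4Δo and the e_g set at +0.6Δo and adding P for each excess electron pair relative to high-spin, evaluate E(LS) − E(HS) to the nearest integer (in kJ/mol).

High-spin d⁷ fills as t2g^5 e_g^2 with CFSE 5(−0.4) + 2(+0.6) = -0.8Δo = -144 kJ/mol.
Low-spin t2g^6 e_g^1 gives -1.8Δo = -324 kJ/mol, but forming 1 extra pair costs 1P = 249 kJ/mol, so E(LS) = -324 + 249 = -75 kJ/mol.
The difference is -75 − (-144) = 69 kJ/mol, so high-spin lies lower.

69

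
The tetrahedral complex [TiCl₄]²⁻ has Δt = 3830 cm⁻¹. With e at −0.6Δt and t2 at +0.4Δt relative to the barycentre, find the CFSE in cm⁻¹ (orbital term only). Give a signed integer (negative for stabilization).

-4596

Each Cl⁻ contributes -1; 4 × (-1) = -4. With overall charge -2, Ti is in the +2 oxidation state.
Ti²⁺: group 4, so d-count = 4 − 2 = 2.
With tetrahedral geometry the complex is necessarily high-spin.
The d² electrons fill as e^2 t2^0.
Orbital CFSE = 2(-0.6) + 0(0.4) = -1.2Δt = -1.2 × 3830 = -4596 cm⁻¹.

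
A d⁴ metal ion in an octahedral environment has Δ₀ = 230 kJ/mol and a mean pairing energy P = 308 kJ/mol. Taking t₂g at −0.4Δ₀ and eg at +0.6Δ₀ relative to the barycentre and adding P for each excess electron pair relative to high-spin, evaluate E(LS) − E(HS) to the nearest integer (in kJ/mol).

78

High-spin d⁴ fills as t₂g³ eg¹ with CFSE 3(−0.4) + 1(+0.6) = -0.6Δ₀ = -138 kJ/mol.
Low-spin: t₂g⁴ eg⁰, orbital CFSE = -1.6Δ₀ = -368 kJ/mol; plus 1 excess pair × P = +308 kJ/mol; total -60 kJ/mol.
The difference is -60 − (-138) = 78 kJ/mol, so high-spin lies lower.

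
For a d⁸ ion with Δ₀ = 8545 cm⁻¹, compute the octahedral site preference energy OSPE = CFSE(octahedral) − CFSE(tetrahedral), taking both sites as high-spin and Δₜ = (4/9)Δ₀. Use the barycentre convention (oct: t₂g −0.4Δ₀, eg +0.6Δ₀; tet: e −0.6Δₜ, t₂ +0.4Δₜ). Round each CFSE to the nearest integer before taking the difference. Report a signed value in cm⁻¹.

In an octahedral site d⁸ (HS) is t2g^6 e_g^2, giving CFSE(oct) = -1.2Δ₀ = -10254 cm⁻¹.
Tetrahedral e^4 t2^4 gives -0.8Δₜ = -0.8 × (4/9) × 8545 = -3038 cm⁻¹.
OSPE = CFSE(oct) − CFSE(tet) = -10254 − (-3038) = -7216 cm⁻¹.

-7216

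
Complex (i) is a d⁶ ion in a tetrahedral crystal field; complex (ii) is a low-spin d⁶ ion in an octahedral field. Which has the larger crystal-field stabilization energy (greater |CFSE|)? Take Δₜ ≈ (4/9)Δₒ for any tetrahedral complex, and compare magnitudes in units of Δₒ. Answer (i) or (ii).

(i): Tetrahedral fields are weak (Δₜ ≈ 4/9 Δₒ), so electrons fill high-spin; e^3 t2^3, CFSE = -0.6Δₜ ≈ -0.27Δₒ.
(ii): t2g^6 e_g^0, CFSE = -2.4Δₒ.
So (ii) has the larger |CFSE|.

(ii)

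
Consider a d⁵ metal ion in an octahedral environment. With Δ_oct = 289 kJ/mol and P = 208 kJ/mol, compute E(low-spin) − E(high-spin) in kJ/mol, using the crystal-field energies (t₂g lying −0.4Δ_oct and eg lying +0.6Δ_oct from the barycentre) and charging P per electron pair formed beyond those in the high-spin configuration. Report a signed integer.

-162

In the high-spin limit (t₂g³ eg²) the orbital term is 0.0Δ_oct = 0 kJ/mol, with no excess pairing.
Low-spin: t₂g⁵ eg⁰, orbital CFSE = -2.0Δ_oct = -578 kJ/mol; plus 2 excess pairs × P = +416 kJ/mol; total -162 kJ/mol.
E(LS) − E(HS) = -162 − (0) = -162 kJ/mol.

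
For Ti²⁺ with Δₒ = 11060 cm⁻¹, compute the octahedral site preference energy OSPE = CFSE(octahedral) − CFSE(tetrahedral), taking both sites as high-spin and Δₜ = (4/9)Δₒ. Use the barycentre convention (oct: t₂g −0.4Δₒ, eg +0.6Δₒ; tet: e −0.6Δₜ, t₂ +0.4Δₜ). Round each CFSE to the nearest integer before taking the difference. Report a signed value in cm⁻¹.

Ti²⁺: group 4, so d-count = 4 − 2 = 2.
In an octahedral site d² (HS) is t2g^2 e_g^0, giving CFSE(oct) = -0.8Δₒ = -8848 cm⁻¹.
Tetrahedral: e^2 t2^0, CFSE = 2(−0.6) + 0(+0.4) = -1.2Δₜ = -1.2 × (4/9) × 11060 = -5899 cm⁻¹.
OSPE = CFSE(oct) − CFSE(tet) = -8848 − (-5899) = -2949 cm⁻¹.

-2949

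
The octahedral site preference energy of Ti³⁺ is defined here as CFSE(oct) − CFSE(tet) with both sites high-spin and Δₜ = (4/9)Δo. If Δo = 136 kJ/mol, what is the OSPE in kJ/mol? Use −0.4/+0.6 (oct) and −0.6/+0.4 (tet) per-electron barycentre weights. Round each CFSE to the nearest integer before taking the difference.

Ti³⁺: group 4, so d-count = 4 − 3 = 1.
Octahedral high-spin t2g^1 e_g^0: CFSE = -0.4 × 136 = -54 kJ/mol.
Tetrahedral: e^1 t2^0, CFSE = 1(−0.6) + 0(+0.4) = -0.6Δₜ = -0.6 × (4/9) × 136 = -36 kJ/mol.
OSPE = -54 − (-36) = -18 kJ/mol.

-18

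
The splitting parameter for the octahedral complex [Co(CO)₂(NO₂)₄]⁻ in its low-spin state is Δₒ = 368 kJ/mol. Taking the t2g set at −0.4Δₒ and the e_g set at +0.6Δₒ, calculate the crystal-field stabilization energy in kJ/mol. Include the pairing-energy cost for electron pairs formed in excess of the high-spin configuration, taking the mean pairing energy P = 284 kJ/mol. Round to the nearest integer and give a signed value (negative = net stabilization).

-315

Ligand charges: 2×(+0) from CO and 4×(-1) from NO₂⁻ sum to -4; with overall charge -1, Co is +3.
Group 9 minus oxidation state +3 gives a d⁶ configuration for Co³⁺.
Electron filling gives t2g^6 e_g^0.
The orbital stabilization is -2.4Δₒ = -2.4 × 368 = -883 kJ/mol.
Pairing penalty: 3 pairs vs 1 in the high-spin reference → 2 extra × P = 568 kJ/mol.
Overall CFSE = -883 + 568 = -315 kJ/mol.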